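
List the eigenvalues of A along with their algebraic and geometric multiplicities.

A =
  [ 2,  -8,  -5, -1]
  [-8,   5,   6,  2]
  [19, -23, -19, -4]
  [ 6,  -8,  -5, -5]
λ = -5: alg = 1, geom = 1; λ = -4: alg = 3, geom = 1

Step 1 — factor the characteristic polynomial to read off the algebraic multiplicities:
  χ_A(x) = (x + 4)^3*(x + 5)

Step 2 — compute geometric multiplicities via the rank-nullity identity g(λ) = n − rank(A − λI):
  rank(A − (-5)·I) = 3, so dim ker(A − (-5)·I) = n − 3 = 1
  rank(A − (-4)·I) = 3, so dim ker(A − (-4)·I) = n − 3 = 1

Summary:
  λ = -5: algebraic multiplicity = 1, geometric multiplicity = 1
  λ = -4: algebraic multiplicity = 3, geometric multiplicity = 1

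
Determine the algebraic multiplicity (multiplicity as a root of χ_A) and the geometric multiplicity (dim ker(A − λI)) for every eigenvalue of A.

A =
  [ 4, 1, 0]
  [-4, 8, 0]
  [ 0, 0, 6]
λ = 6: alg = 3, geom = 2

Step 1 — factor the characteristic polynomial to read off the algebraic multiplicities:
  χ_A(x) = (x - 6)^3

Step 2 — compute geometric multiplicities via the rank-nullity identity g(λ) = n − rank(A − λI):
  rank(A − (6)·I) = 1, so dim ker(A − (6)·I) = n − 1 = 2

Summary:
  λ = 6: algebraic multiplicity = 3, geometric multiplicity = 2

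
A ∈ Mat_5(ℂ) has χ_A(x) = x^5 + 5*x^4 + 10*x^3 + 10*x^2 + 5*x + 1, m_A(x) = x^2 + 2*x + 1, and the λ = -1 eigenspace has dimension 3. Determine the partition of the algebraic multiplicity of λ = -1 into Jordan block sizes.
Block sizes for λ = -1: [2, 2, 1]

Step 1 — from the characteristic polynomial, algebraic multiplicity of λ = -1 is 5. From dim ker(A − (-1)·I) = 3, there are exactly 3 Jordan blocks for λ = -1.
Step 2 — from the minimal polynomial, the factor (x + 1)^2 tells us the largest block for λ = -1 has size 2.
Step 3 — with total size 5, 3 blocks, and largest block 2, the block sizes (in nonincreasing order) are [2, 2, 1].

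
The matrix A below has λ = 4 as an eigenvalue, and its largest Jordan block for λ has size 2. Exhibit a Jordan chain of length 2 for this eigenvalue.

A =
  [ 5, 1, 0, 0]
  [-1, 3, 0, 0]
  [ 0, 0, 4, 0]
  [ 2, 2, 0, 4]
A Jordan chain for λ = 4 of length 2:
v_1 = (1, -1, 0, 2)ᵀ
v_2 = (1, 0, 0, 0)ᵀ

Let N = A − (4)·I. We want v_2 with N^2 v_2 = 0 but N^1 v_2 ≠ 0; then v_{j-1} := N · v_j for j = 2, …, 2.

Pick v_2 = (1, 0, 0, 0)ᵀ.
Then v_1 = N · v_2 = (1, -1, 0, 2)ᵀ.

Sanity check: (A − (4)·I) v_1 = (0, 0, 0, 0)ᵀ = 0. ✓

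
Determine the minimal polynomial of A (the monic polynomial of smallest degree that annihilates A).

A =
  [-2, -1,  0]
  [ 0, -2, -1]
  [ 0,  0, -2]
x^3 + 6*x^2 + 12*x + 8

The characteristic polynomial is χ_A(x) = (x + 2)^3, so the eigenvalues are known. The minimal polynomial is
  m_A(x) = Π_λ (x − λ)^{k_λ}
where k_λ is the size of the *largest* Jordan block for λ (equivalently, the smallest k with (A − λI)^k v = 0 for every generalised eigenvector v of λ).

  λ = -2: largest Jordan block has size 3, contributing (x + 2)^3

So m_A(x) = (x + 2)^3 = x^3 + 6*x^2 + 12*x + 8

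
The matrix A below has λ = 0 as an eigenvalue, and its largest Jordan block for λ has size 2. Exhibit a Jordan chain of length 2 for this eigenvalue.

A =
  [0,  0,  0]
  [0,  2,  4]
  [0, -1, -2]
A Jordan chain for λ = 0 of length 2:
v_1 = (0, 2, -1)ᵀ
v_2 = (0, 1, 0)ᵀ

Let N = A − (0)·I. We want v_2 with N^2 v_2 = 0 but N^1 v_2 ≠ 0; then v_{j-1} := N · v_j for j = 2, …, 2.

Pick v_2 = (0, 1, 0)ᵀ.
Then v_1 = N · v_2 = (0, 2, -1)ᵀ.

Sanity check: (A − (0)·I) v_1 = (0, 0, 0)ᵀ = 0. ✓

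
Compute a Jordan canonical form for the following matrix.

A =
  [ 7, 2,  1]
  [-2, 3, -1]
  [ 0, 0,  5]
J_2(5) ⊕ J_1(5)

The characteristic polynomial is
  det(x·I − A) = x^3 - 15*x^2 + 75*x - 125 = (x - 5)^3

Eigenvalues and multiplicities (the geometric multiplicity of λ is n − rank(A − λI), which equals the number of Jordan blocks for λ):
  λ = 5: algebraic multiplicity = 3, geometric multiplicity = 2

Determining the block sizes for each eigenvalue:
  λ = 5: 2 blocks summing to 3 forces exactly one block of size 2 and the rest size 1 → block sizes [2, 1]

Assembling the blocks gives a Jordan form
J =
  [5, 1, 0]
  [0, 5, 0]
  [0, 0, 5]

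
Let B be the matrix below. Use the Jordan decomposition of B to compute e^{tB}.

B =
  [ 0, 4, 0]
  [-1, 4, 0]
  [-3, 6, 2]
e^{tB} =
  [-2*t*exp(2*t) + exp(2*t), 4*t*exp(2*t), 0]
  [-t*exp(2*t), 2*t*exp(2*t) + exp(2*t), 0]
  [-3*t*exp(2*t), 6*t*exp(2*t), exp(2*t)]

Strategy: write B = P · J · P⁻¹ where J is a Jordan canonical form, so e^{tB} = P · e^{tJ} · P⁻¹, and e^{tJ} can be computed block-by-block.

B has Jordan form
J =
  [2, 1, 0]
  [0, 2, 0]
  [0, 0, 2]
(up to reordering of blocks).

Per-block formulas:
  For a 1×1 block at λ = 2: exp(t · [2]) = [e^(2t)].
  For a 2×2 Jordan block J_2(2): exp(t · J_2(2)) = e^(2t)·(I + t·N), where N is the 2×2 nilpotent shift.

After assembling e^{tJ} and conjugating by P, we get:

e^{tB} =
  [-2*t*exp(2*t) + exp(2*t), 4*t*exp(2*t), 0]
  [-t*exp(2*t), 2*t*exp(2*t) + exp(2*t), 0]
  [-3*t*exp(2*t), 6*t*exp(2*t), exp(2*t)]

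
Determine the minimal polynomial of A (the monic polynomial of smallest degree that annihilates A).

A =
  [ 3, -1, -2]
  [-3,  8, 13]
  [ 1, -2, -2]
x^3 - 9*x^2 + 27*x - 27

The characteristic polynomial is χ_A(x) = (x - 3)^3, so the eigenvalues are known. The minimal polynomial is
  m_A(x) = Π_λ (x − λ)^{k_λ}
where k_λ is the size of the *largest* Jordan block for λ (equivalently, the smallest k with (A − λI)^k v = 0 for every generalised eigenvector v of λ).

  λ = 3: largest Jordan block has size 3, contributing (x − 3)^3

So m_A(x) = (x - 3)^3 = x^3 - 9*x^2 + 27*x - 27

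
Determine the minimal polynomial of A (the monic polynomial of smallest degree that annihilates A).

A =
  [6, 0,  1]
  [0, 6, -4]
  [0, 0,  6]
x^2 - 12*x + 36

The characteristic polynomial is χ_A(x) = (x - 6)^3, so the eigenvalues are known. The minimal polynomial is
  m_A(x) = Π_λ (x − λ)^{k_λ}
where k_λ is the size of the *largest* Jordan block for λ (equivalently, the smallest k with (A − λI)^k v = 0 for every generalised eigenvector v of λ).

  λ = 6: largest Jordan block has size 2, contributing (x − 6)^2

So m_A(x) = (x - 6)^2 = x^2 - 12*x + 36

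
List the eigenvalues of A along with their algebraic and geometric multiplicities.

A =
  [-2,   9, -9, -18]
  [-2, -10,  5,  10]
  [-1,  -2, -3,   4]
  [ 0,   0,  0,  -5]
λ = -5: alg = 4, geom = 2

Step 1 — factor the characteristic polynomial to read off the algebraic multiplicities:
  χ_A(x) = (x + 5)^4

Step 2 — compute geometric multiplicities via the rank-nullity identity g(λ) = n − rank(A − λI):
  rank(A − (-5)·I) = 2, so dim ker(A − (-5)·I) = n − 2 = 2

Summary:
  λ = -5: algebraic multiplicity = 4, geometric multiplicity = 2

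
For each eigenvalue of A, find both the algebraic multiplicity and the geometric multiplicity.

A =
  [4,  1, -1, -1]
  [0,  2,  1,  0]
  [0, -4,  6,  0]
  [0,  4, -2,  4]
λ = 4: alg = 4, geom = 2

Step 1 — factor the characteristic polynomial to read off the algebraic multiplicities:
  χ_A(x) = (x - 4)^4

Step 2 — compute geometric multiplicities via the rank-nullity identity g(λ) = n − rank(A − λI):
  rank(A − (4)·I) = 2, so dim ker(A − (4)·I) = n − 2 = 2

Summary:
  λ = 4: algebraic multiplicity = 4, geometric multiplicity = 2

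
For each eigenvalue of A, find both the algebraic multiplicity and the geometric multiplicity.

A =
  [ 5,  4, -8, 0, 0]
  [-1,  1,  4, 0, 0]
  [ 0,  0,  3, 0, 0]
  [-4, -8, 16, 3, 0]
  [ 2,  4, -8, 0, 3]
λ = 3: alg = 5, geom = 4

Step 1 — factor the characteristic polynomial to read off the algebraic multiplicities:
  χ_A(x) = (x - 3)^5

Step 2 — compute geometric multiplicities via the rank-nullity identity g(λ) = n − rank(A − λI):
  rank(A − (3)·I) = 1, so dim ker(A − (3)·I) = n − 1 = 4

Summary:
  λ = 3: algebraic multiplicity = 5, geometric multiplicity = 4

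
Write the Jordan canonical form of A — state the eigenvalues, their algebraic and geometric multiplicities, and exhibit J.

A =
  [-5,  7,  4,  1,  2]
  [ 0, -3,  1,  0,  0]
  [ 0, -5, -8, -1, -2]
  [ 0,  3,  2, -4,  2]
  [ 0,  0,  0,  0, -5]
J_3(-5) ⊕ J_1(-5) ⊕ J_1(-5)

The characteristic polynomial is
  det(x·I − A) = x^5 + 25*x^4 + 250*x^3 + 1250*x^2 + 3125*x + 3125 = (x + 5)^5

Eigenvalues and multiplicities (the geometric multiplicity of λ is n − rank(A − λI), which equals the number of Jordan blocks for λ):
  λ = -5: algebraic multiplicity = 5, geometric multiplicity = 3

Determining the block sizes for each eigenvalue:
  λ = -5: with am = 5 and gm = 3, the partition is not yet determined (e.g. several partitions of 5 into 3 parts exist). Let N = A − (-5)·I. Computing rank(N^1) = 2, rank(N^2) = 1, rank(N^3) = 0; the number of blocks of size ≥ j is rank(N^{j−1}) − rank(N^j), giving [3, 1, 1]. So we have 1 block(s) of size 3, 2 block(s) of size 1 → block sizes [3, 1, 1]

Assembling the blocks gives a Jordan form
J =
  [-5,  1,  0,  0,  0]
  [ 0, -5,  1,  0,  0]
  [ 0,  0, -5,  0,  0]
  [ 0,  0,  0, -5,  0]
  [ 0,  0,  0,  0, -5]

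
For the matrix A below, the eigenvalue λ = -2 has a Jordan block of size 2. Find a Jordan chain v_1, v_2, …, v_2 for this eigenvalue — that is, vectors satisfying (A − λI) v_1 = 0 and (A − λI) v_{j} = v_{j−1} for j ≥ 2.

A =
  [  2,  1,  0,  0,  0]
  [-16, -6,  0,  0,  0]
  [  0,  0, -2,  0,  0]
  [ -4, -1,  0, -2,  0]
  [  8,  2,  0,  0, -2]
A Jordan chain for λ = -2 of length 2:
v_1 = (4, -16, 0, -4, 8)ᵀ
v_2 = (1, 0, 0, 0, 0)ᵀ

Let N = A − (-2)·I. We want v_2 with N^2 v_2 = 0 but N^1 v_2 ≠ 0; then v_{j-1} := N · v_j for j = 2, …, 2.

Pick v_2 = (1, 0, 0, 0, 0)ᵀ.
Then v_1 = N · v_2 = (4, -16, 0, -4, 8)ᵀ.

Sanity check: (A − (-2)·I) v_1 = (0, 0, 0, 0, 0)ᵀ = 0. ✓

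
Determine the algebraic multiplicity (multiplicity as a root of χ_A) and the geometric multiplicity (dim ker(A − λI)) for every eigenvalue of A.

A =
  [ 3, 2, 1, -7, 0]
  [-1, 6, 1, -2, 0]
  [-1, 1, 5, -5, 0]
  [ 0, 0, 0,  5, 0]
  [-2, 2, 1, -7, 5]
λ = 4: alg = 1, geom = 1; λ = 5: alg = 4, geom = 3

Step 1 — factor the characteristic polynomial to read off the algebraic multiplicities:
  χ_A(x) = (x - 5)^4*(x - 4)

Step 2 — compute geometric multiplicities via the rank-nullity identity g(λ) = n − rank(A − λI):
  rank(A − (4)·I) = 4, so dim ker(A − (4)·I) = n − 4 = 1
  rank(A − (5)·I) = 2, so dim ker(A − (5)·I) = n − 2 = 3

Summary:
  λ = 4: algebraic multiplicity = 1, geometric multiplicity = 1
  λ = 5: algebraic multiplicity = 4, geometric multiplicity = 3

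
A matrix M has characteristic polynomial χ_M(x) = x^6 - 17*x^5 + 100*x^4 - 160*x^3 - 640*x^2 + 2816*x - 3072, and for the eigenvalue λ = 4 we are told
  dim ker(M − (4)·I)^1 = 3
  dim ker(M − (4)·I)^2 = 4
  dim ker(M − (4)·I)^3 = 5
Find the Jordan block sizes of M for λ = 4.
Block sizes for λ = 4: [3, 1, 1]

From the dimensions of kernels of powers, the number of Jordan blocks of size at least j is d_j − d_{j−1} where d_j = dim ker(N^j) (with d_0 = 0). Computing the differences gives [3, 1, 1].
The number of blocks of size exactly k is (#blocks of size ≥ k) − (#blocks of size ≥ k + 1), so the partition is: 2 block(s) of size 1, 1 block(s) of size 3.
In nonincreasing order the block sizes are [3, 1, 1].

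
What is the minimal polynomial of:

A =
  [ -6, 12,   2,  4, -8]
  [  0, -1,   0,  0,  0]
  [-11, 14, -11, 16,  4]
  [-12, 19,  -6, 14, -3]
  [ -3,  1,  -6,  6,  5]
x^4 - 2*x^3 - 3*x^2 + 4*x + 4

The characteristic polynomial is χ_A(x) = (x - 2)^2*(x + 1)^3, so the eigenvalues are known. The minimal polynomial is
  m_A(x) = Π_λ (x − λ)^{k_λ}
where k_λ is the size of the *largest* Jordan block for λ (equivalently, the smallest k with (A − λI)^k v = 0 for every generalised eigenvector v of λ).

  λ = -1: largest Jordan block has size 2, contributing (x + 1)^2
  λ = 2: largest Jordan block has size 2, contributing (x − 2)^2

So m_A(x) = (x - 2)^2*(x + 1)^2 = x^4 - 2*x^3 - 3*x^2 + 4*x + 4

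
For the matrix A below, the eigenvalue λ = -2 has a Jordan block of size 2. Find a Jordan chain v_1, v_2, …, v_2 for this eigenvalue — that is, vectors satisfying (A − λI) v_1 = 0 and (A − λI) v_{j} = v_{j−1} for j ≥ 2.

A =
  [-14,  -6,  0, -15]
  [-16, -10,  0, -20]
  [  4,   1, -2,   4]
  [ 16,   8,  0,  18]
A Jordan chain for λ = -2 of length 2:
v_1 = (-12, -16, 4, 16)ᵀ
v_2 = (1, 0, 0, 0)ᵀ

Let N = A − (-2)·I. We want v_2 with N^2 v_2 = 0 but N^1 v_2 ≠ 0; then v_{j-1} := N · v_j for j = 2, …, 2.

Pick v_2 = (1, 0, 0, 0)ᵀ.
Then v_1 = N · v_2 = (-12, -16, 4, 16)ᵀ.

Sanity check: (A − (-2)·I) v_1 = (0, 0, 0, 0)ᵀ = 0. ✓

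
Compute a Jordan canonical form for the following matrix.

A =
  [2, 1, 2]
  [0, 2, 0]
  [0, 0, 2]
J_2(2) ⊕ J_1(2)

The characteristic polynomial is
  det(x·I − A) = x^3 - 6*x^2 + 12*x - 8 = (x - 2)^3

Eigenvalues and multiplicities (the geometric multiplicity of λ is n − rank(A − λI), which equals the number of Jordan blocks for λ):
  λ = 2: algebraic multiplicity = 3, geometric multiplicity = 2

Determining the block sizes for each eigenvalue:
  λ = 2: 2 blocks summing to 3 forces exactly one block of size 2 and the rest size 1 → block sizes [2, 1]

Assembling the blocks gives a Jordan form
J =
  [2, 1, 0]
  [0, 2, 0]
  [0, 0, 2]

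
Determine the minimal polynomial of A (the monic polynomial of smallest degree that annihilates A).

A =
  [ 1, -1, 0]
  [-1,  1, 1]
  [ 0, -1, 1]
x^3 - 3*x^2 + 3*x - 1

The characteristic polynomial is χ_A(x) = (x - 1)^3, so the eigenvalues are known. The minimal polynomial is
  m_A(x) = Π_λ (x − λ)^{k_λ}
where k_λ is the size of the *largest* Jordan block for λ (equivalently, the smallest k with (A − λI)^k v = 0 for every generalised eigenvector v of λ).

  λ = 1: largest Jordan block has size 3, contributing (x − 1)^3

So m_A(x) = (x - 1)^3 = x^3 - 3*x^2 + 3*x - 1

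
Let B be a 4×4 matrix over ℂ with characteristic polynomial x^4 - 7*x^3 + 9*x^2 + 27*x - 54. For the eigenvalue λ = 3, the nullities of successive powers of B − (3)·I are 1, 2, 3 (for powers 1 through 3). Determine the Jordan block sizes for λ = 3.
Block sizes for λ = 3: [3]

From the dimensions of kernels of powers, the number of Jordan blocks of size at least j is d_j − d_{j−1} where d_j = dim ker(N^j) (with d_0 = 0). Computing the differences gives [1, 1, 1].
The number of blocks of size exactly k is (#blocks of size ≥ k) − (#blocks of size ≥ k + 1), so the partition is: 1 block(s) of size 3.
In nonincreasing order the block sizes are [3].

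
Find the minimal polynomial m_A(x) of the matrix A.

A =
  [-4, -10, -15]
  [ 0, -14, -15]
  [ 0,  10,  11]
x^2 + 3*x - 4

The characteristic polynomial is χ_A(x) = (x - 1)*(x + 4)^2, so the eigenvalues are known. The minimal polynomial is
  m_A(x) = Π_λ (x − λ)^{k_λ}
where k_λ is the size of the *largest* Jordan block for λ (equivalently, the smallest k with (A − λI)^k v = 0 for every generalised eigenvector v of λ).

  λ = -4: largest Jordan block has size 1, contributing (x + 4)
  λ = 1: largest Jordan block has size 1, contributing (x − 1)

So m_A(x) = (x - 1)*(x + 4) = x^2 + 3*x - 4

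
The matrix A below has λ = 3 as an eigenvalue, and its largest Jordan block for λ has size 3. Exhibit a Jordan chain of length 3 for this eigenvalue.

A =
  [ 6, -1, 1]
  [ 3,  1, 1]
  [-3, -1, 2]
A Jordan chain for λ = 3 of length 3:
v_1 = (3, 0, -9)ᵀ
v_2 = (3, 3, -3)ᵀ
v_3 = (1, 0, 0)ᵀ

Let N = A − (3)·I. We want v_3 with N^3 v_3 = 0 but N^2 v_3 ≠ 0; then v_{j-1} := N · v_j for j = 3, …, 2.

Pick v_3 = (1, 0, 0)ᵀ.
Then v_2 = N · v_3 = (3, 3, -3)ᵀ.
Then v_1 = N · v_2 = (3, 0, -9)ᵀ.

Sanity check: (A − (3)·I) v_1 = (0, 0, 0)ᵀ = 0. ✓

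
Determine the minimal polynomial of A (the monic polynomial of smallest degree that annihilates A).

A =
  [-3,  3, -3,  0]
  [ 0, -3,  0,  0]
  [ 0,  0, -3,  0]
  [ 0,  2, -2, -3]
x^2 + 6*x + 9

The characteristic polynomial is χ_A(x) = (x + 3)^4, so the eigenvalues are known. The minimal polynomial is
  m_A(x) = Π_λ (x − λ)^{k_λ}
where k_λ is the size of the *largest* Jordan block for λ (equivalently, the smallest k with (A − λI)^k v = 0 for every generalised eigenvector v of λ).

  λ = -3: largest Jordan block has size 2, contributing (x + 3)^2

So m_A(x) = (x + 3)^2 = x^2 + 6*x + 9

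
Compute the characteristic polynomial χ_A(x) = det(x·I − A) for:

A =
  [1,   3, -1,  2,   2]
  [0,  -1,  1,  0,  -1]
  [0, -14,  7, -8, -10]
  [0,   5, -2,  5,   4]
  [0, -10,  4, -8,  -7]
x^5 - 5*x^4 + 10*x^3 - 10*x^2 + 5*x - 1

Expanding det(x·I − A) (e.g. by cofactor expansion or by noting that A is similar to its Jordan form J, which has the same characteristic polynomial as A) gives
  χ_A(x) = x^5 - 5*x^4 + 10*x^3 - 10*x^2 + 5*x - 1
which factors as (x - 1)^5. The eigenvalues (with algebraic multiplicities) are λ = 1 with multiplicity 5.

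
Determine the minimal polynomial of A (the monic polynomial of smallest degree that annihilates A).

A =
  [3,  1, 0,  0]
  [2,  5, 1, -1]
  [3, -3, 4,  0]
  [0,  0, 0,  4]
x^3 - 12*x^2 + 48*x - 64

The characteristic polynomial is χ_A(x) = (x - 4)^4, so the eigenvalues are known. The minimal polynomial is
  m_A(x) = Π_λ (x − λ)^{k_λ}
where k_λ is the size of the *largest* Jordan block for λ (equivalently, the smallest k with (A − λI)^k v = 0 for every generalised eigenvector v of λ).

  λ = 4: largest Jordan block has size 3, contributing (x − 4)^3

So m_A(x) = (x - 4)^3 = x^3 - 12*x^2 + 48*x - 64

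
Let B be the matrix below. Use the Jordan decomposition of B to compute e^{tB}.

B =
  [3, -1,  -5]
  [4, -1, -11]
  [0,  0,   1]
e^{tB} =
  [2*t*exp(t) + exp(t), -t*exp(t), t^2*exp(t)/2 - 5*t*exp(t)]
  [4*t*exp(t), -2*t*exp(t) + exp(t), t^2*exp(t) - 11*t*exp(t)]
  [0, 0, exp(t)]

Strategy: write B = P · J · P⁻¹ where J is a Jordan canonical form, so e^{tB} = P · e^{tJ} · P⁻¹, and e^{tJ} can be computed block-by-block.

B has Jordan form
J =
  [1, 1, 0]
  [0, 1, 1]
  [0, 0, 1]
(up to reordering of blocks).

Per-block formulas:
  For a 3×3 Jordan block J_3(1): exp(t · J_3(1)) = e^(1t)·(I + t·N + (t^2/2)·N^2), where N is the 3×3 nilpotent shift.

After assembling e^{tJ} and conjugating by P, we get:

e^{tB} =
  [2*t*exp(t) + exp(t), -t*exp(t), t^2*exp(t)/2 - 5*t*exp(t)]
  [4*t*exp(t), -2*t*exp(t) + exp(t), t^2*exp(t) - 11*t*exp(t)]
  [0, 0, exp(t)]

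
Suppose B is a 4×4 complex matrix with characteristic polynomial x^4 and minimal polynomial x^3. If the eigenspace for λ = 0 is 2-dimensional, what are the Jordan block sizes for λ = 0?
Block sizes for λ = 0: [3, 1]

Step 1 — from the characteristic polynomial, algebraic multiplicity of λ = 0 is 4. From dim ker(B − (0)·I) = 2, there are exactly 2 Jordan blocks for λ = 0.
Step 2 — from the minimal polynomial, the factor (x − 0)^3 tells us the largest block for λ = 0 has size 3.
Step 3 — with total size 4, 2 blocks, and largest block 3, the block sizes (in nonincreasing order) are [3, 1].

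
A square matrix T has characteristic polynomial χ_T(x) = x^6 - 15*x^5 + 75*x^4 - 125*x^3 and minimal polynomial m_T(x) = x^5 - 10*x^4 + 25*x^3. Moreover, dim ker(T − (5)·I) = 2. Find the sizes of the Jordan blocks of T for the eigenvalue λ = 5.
Block sizes for λ = 5: [2, 1]

Step 1 — from the characteristic polynomial, algebraic multiplicity of λ = 5 is 3. From dim ker(T − (5)·I) = 2, there are exactly 2 Jordan blocks for λ = 5.
Step 2 — from the minimal polynomial, the factor (x − 5)^2 tells us the largest block for λ = 5 has size 2.
Step 3 — with total size 3, 2 blocks, and largest block 2, the block sizes (in nonincreasing order) are [2, 1].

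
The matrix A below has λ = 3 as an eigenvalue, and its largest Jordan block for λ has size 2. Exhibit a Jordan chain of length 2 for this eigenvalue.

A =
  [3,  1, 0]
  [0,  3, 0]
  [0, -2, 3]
A Jordan chain for λ = 3 of length 2:
v_1 = (1, 0, -2)ᵀ
v_2 = (0, 1, 0)ᵀ

Let N = A − (3)·I. We want v_2 with N^2 v_2 = 0 but N^1 v_2 ≠ 0; then v_{j-1} := N · v_j for j = 2, …, 2.

Pick v_2 = (0, 1, 0)ᵀ.
Then v_1 = N · v_2 = (1, 0, -2)ᵀ.

Sanity check: (A − (3)·I) v_1 = (0, 0, 0)ᵀ = 0. ✓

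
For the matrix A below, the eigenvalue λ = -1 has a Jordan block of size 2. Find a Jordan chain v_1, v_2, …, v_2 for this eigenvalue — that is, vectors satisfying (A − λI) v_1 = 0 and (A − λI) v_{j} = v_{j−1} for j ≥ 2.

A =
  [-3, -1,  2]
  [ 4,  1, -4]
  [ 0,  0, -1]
A Jordan chain for λ = -1 of length 2:
v_1 = (-2, 4, 0)ᵀ
v_2 = (1, 0, 0)ᵀ

Let N = A − (-1)·I. We want v_2 with N^2 v_2 = 0 but N^1 v_2 ≠ 0; then v_{j-1} := N · v_j for j = 2, …, 2.

Pick v_2 = (1, 0, 0)ᵀ.
Then v_1 = N · v_2 = (-2, 4, 0)ᵀ.

Sanity check: (A − (-1)·I) v_1 = (0, 0, 0)ᵀ = 0. ✓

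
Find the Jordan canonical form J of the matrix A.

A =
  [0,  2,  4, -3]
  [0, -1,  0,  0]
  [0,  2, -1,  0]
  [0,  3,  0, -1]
J_2(-1) ⊕ J_1(-1) ⊕ J_1(0)

The characteristic polynomial is
  det(x·I − A) = x^4 + 3*x^3 + 3*x^2 + x = x*(x + 1)^3

Eigenvalues and multiplicities (the geometric multiplicity of λ is n − rank(A − λI), which equals the number of Jordan blocks for λ):
  λ = -1: algebraic multiplicity = 3, geometric multiplicity = 2
  λ = 0: algebraic multiplicity = 1, geometric multiplicity = 1

Determining the block sizes for each eigenvalue:
  λ = -1: 2 blocks summing to 3 forces exactly one block of size 2 and the rest size 1 → block sizes [2, 1]
  λ = 0: one block (gm = 1), so the single block has size am = 1 → block sizes [1]

Assembling the blocks gives a Jordan form
J =
  [-1,  1,  0, 0]
  [ 0, -1,  0, 0]
  [ 0,  0, -1, 0]
  [ 0,  0,  0, 0]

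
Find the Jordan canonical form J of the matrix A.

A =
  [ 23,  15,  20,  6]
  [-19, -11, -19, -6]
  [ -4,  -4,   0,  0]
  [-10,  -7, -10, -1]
J_3(2) ⊕ J_1(5)

The characteristic polynomial is
  det(x·I − A) = x^4 - 11*x^3 + 42*x^2 - 68*x + 40 = (x - 5)*(x - 2)^3

Eigenvalues and multiplicities (the geometric multiplicity of λ is n − rank(A − λI), which equals the number of Jordan blocks for λ):
  λ = 2: algebraic multiplicity = 3, geometric multiplicity = 1
  λ = 5: algebraic multiplicity = 1, geometric multiplicity = 1

Determining the block sizes for each eigenvalue:
  λ = 2: one block (gm = 1), so the single block has size am = 3 → block sizes [3]
  λ = 5: one block (gm = 1), so the single block has size am = 1 → block sizes [1]

Assembling the blocks gives a Jordan form
J =
  [2, 1, 0, 0]
  [0, 2, 1, 0]
  [0, 0, 2, 0]
  [0, 0, 0, 5]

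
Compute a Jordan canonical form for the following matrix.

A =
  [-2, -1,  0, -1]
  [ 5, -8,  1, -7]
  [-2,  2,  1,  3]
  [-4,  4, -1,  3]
J_2(-3) ⊕ J_2(0)

The characteristic polynomial is
  det(x·I − A) = x^4 + 6*x^3 + 9*x^2 = x^2*(x + 3)^2

Eigenvalues and multiplicities (the geometric multiplicity of λ is n − rank(A − λI), which equals the number of Jordan blocks for λ):
  λ = -3: algebraic multiplicity = 2, geometric multiplicity = 1
  λ = 0: algebraic multiplicity = 2, geometric multiplicity = 1

Determining the block sizes for each eigenvalue:
  λ = -3: one block (gm = 1), so the single block has size am = 2 → block sizes [2]
  λ = 0: one block (gm = 1), so the single block has size am = 2 → block sizes [2]

Assembling the blocks gives a Jordan form
J =
  [-3,  1, 0, 0]
  [ 0, -3, 0, 0]
  [ 0,  0, 0, 1]
  [ 0,  0, 0, 0]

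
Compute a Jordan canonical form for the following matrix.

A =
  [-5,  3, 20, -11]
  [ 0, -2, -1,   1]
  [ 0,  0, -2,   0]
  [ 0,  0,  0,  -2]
J_1(-5) ⊕ J_2(-2) ⊕ J_1(-2)

The characteristic polynomial is
  det(x·I − A) = x^4 + 11*x^3 + 42*x^2 + 68*x + 40 = (x + 2)^3*(x + 5)

Eigenvalues and multiplicities (the geometric multiplicity of λ is n − rank(A − λI), which equals the number of Jordan blocks for λ):
  λ = -5: algebraic multiplicity = 1, geometric multiplicity = 1
  λ = -2: algebraic multiplicity = 3, geometric multiplicity = 2

Determining the block sizes for each eigenvalue:
  λ = -5: one block (gm = 1), so the single block has size am = 1 → block sizes [1]
  λ = -2: 2 blocks summing to 3 forces exactly one block of size 2 and the rest size 1 → block sizes [2, 1]

Assembling the blocks gives a Jordan form
J =
  [-5,  0,  0,  0]
  [ 0, -2,  1,  0]
  [ 0,  0, -2,  0]
  [ 0,  0,  0, -2]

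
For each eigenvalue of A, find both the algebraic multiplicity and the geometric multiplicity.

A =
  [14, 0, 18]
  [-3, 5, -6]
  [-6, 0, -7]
λ = 2: alg = 1, geom = 1; λ = 5: alg = 2, geom = 2

Step 1 — factor the characteristic polynomial to read off the algebraic multiplicities:
  χ_A(x) = (x - 5)^2*(x - 2)

Step 2 — compute geometric multiplicities via the rank-nullity identity g(λ) = n − rank(A − λI):
  rank(A − (2)·I) = 2, so dim ker(A − (2)·I) = n − 2 = 1
  rank(A − (5)·I) = 1, so dim ker(A − (5)·I) = n − 1 = 2

Summary:
  λ = 2: algebraic multiplicity = 1, geometric multiplicity = 1
  λ = 5: algebraic multiplicity = 2, geometric multiplicity = 2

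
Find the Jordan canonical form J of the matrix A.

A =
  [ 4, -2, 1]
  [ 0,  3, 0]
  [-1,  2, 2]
J_2(3) ⊕ J_1(3)

The characteristic polynomial is
  det(x·I − A) = x^3 - 9*x^2 + 27*x - 27 = (x - 3)^3

Eigenvalues and multiplicities (the geometric multiplicity of λ is n − rank(A − λI), which equals the number of Jordan blocks for λ):
  λ = 3: algebraic multiplicity = 3, geometric multiplicity = 2

Determining the block sizes for each eigenvalue:
  λ = 3: 2 blocks summing to 3 forces exactly one block of size 2 and the rest size 1 → block sizes [2, 1]

Assembling the blocks gives a Jordan form
J =
  [3, 1, 0]
  [0, 3, 0]
  [0, 0, 3]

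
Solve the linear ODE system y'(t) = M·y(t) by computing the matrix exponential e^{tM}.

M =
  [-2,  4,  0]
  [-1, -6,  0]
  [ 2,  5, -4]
e^{tM} =
  [2*t*exp(-4*t) + exp(-4*t), 4*t*exp(-4*t), 0]
  [-t*exp(-4*t), -2*t*exp(-4*t) + exp(-4*t), 0]
  [-t^2*exp(-4*t)/2 + 2*t*exp(-4*t), -t^2*exp(-4*t) + 5*t*exp(-4*t), exp(-4*t)]

Strategy: write M = P · J · P⁻¹ where J is a Jordan canonical form, so e^{tM} = P · e^{tJ} · P⁻¹, and e^{tJ} can be computed block-by-block.

M has Jordan form
J =
  [-4,  1,  0]
  [ 0, -4,  1]
  [ 0,  0, -4]
(up to reordering of blocks).

Per-block formulas:
  For a 3×3 Jordan block J_3(-4): exp(t · J_3(-4)) = e^(-4t)·(I + t·N + (t^2/2)·N^2), where N is the 3×3 nilpotent shift.

After assembling e^{tJ} and conjugating by P, we get:

e^{tM} =
  [2*t*exp(-4*t) + exp(-4*t), 4*t*exp(-4*t), 0]
  [-t*exp(-4*t), -2*t*exp(-4*t) + exp(-4*t), 0]
  [-t^2*exp(-4*t)/2 + 2*t*exp(-4*t), -t^2*exp(-4*t) + 5*t*exp(-4*t), exp(-4*t)]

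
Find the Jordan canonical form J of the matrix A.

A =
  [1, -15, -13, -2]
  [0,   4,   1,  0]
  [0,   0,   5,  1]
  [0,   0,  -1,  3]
J_1(1) ⊕ J_3(4)

The characteristic polynomial is
  det(x·I − A) = x^4 - 13*x^3 + 60*x^2 - 112*x + 64 = (x - 4)^3*(x - 1)

Eigenvalues and multiplicities (the geometric multiplicity of λ is n − rank(A − λI), which equals the number of Jordan blocks for λ):
  λ = 1: algebraic multiplicity = 1, geometric multiplicity = 1
  λ = 4: algebraic multiplicity = 3, geometric multiplicity = 1

Determining the block sizes for each eigenvalue:
  λ = 1: one block (gm = 1), so the single block has size am = 1 → block sizes [1]
  λ = 4: one block (gm = 1), so the single block has size am = 3 → block sizes [3]

Assembling the blocks gives a Jordan form
J =
  [1, 0, 0, 0]
  [0, 4, 1, 0]
  [0, 0, 4, 1]
  [0, 0, 0, 4]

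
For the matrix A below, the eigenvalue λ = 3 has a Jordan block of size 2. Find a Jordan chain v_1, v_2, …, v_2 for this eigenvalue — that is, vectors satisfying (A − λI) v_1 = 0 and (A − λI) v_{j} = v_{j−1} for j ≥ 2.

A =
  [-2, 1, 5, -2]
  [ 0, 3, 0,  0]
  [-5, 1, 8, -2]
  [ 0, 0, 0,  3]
A Jordan chain for λ = 3 of length 2:
v_1 = (-5, 0, -5, 0)ᵀ
v_2 = (1, 0, 0, 0)ᵀ

Let N = A − (3)·I. We want v_2 with N^2 v_2 = 0 but N^1 v_2 ≠ 0; then v_{j-1} := N · v_j for j = 2, …, 2.

Pick v_2 = (1, 0, 0, 0)ᵀ.
Then v_1 = N · v_2 = (-5, 0, -5, 0)ᵀ.

Sanity check: (A − (3)·I) v_1 = (0, 0, 0, 0)ᵀ = 0. ✓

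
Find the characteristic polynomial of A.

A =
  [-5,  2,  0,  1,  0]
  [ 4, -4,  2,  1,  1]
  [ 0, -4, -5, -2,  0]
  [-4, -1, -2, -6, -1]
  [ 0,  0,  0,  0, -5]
x^5 + 25*x^4 + 250*x^3 + 1250*x^2 + 3125*x + 3125

Expanding det(x·I − A) (e.g. by cofactor expansion or by noting that A is similar to its Jordan form J, which has the same characteristic polynomial as A) gives
  χ_A(x) = x^5 + 25*x^4 + 250*x^3 + 1250*x^2 + 3125*x + 3125
which factors as (x + 5)^5. The eigenvalues (with algebraic multiplicities) are λ = -5 with multiplicity 5.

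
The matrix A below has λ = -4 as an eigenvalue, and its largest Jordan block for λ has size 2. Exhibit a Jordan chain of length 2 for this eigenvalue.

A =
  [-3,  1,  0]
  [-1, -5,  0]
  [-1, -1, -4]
A Jordan chain for λ = -4 of length 2:
v_1 = (1, -1, -1)ᵀ
v_2 = (1, 0, 0)ᵀ

Let N = A − (-4)·I. We want v_2 with N^2 v_2 = 0 but N^1 v_2 ≠ 0; then v_{j-1} := N · v_j for j = 2, …, 2.

Pick v_2 = (1, 0, 0)ᵀ.
Then v_1 = N · v_2 = (1, -1, -1)ᵀ.

Sanity check: (A − (-4)·I) v_1 = (0, 0, 0)ᵀ = 0. ✓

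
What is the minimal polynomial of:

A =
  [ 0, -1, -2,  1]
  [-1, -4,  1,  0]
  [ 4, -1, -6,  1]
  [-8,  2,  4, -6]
x^3 + 12*x^2 + 48*x + 64

The characteristic polynomial is χ_A(x) = (x + 4)^4, so the eigenvalues are known. The minimal polynomial is
  m_A(x) = Π_λ (x − λ)^{k_λ}
where k_λ is the size of the *largest* Jordan block for λ (equivalently, the smallest k with (A − λI)^k v = 0 for every generalised eigenvector v of λ).

  λ = -4: largest Jordan block has size 3, contributing (x + 4)^3

So m_A(x) = (x + 4)^3 = x^3 + 12*x^2 + 48*x + 64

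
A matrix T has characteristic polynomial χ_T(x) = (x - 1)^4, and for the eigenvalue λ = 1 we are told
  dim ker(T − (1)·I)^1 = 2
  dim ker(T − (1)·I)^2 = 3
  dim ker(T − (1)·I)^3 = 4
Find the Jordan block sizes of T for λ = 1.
Block sizes for λ = 1: [3, 1]

From the dimensions of kernels of powers, the number of Jordan blocks of size at least j is d_j − d_{j−1} where d_j = dim ker(N^j) (with d_0 = 0). Computing the differences gives [2, 1, 1].
The number of blocks of size exactly k is (#blocks of size ≥ k) − (#blocks of size ≥ k + 1), so the partition is: 1 block(s) of size 1, 1 block(s) of size 3.
In nonincreasing order the block sizes are [3, 1].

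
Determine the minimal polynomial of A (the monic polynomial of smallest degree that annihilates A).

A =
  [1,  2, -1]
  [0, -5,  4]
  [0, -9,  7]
x^3 - 3*x^2 + 3*x - 1

The characteristic polynomial is χ_A(x) = (x - 1)^3, so the eigenvalues are known. The minimal polynomial is
  m_A(x) = Π_λ (x − λ)^{k_λ}
where k_λ is the size of the *largest* Jordan block for λ (equivalently, the smallest k with (A − λI)^k v = 0 for every generalised eigenvector v of λ).

  λ = 1: largest Jordan block has size 3, contributing (x − 1)^3

So m_A(x) = (x - 1)^3 = x^3 - 3*x^2 + 3*x - 1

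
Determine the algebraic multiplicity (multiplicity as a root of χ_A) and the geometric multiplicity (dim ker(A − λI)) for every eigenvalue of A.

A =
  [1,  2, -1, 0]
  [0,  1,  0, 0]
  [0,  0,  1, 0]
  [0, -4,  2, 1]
λ = 1: alg = 4, geom = 3

Step 1 — factor the characteristic polynomial to read off the algebraic multiplicities:
  χ_A(x) = (x - 1)^4

Step 2 — compute geometric multiplicities via the rank-nullity identity g(λ) = n − rank(A − λI):
  rank(A − (1)·I) = 1, so dim ker(A − (1)·I) = n − 1 = 3

Summary:
  λ = 1: algebraic multiplicity = 4, geometric multiplicity = 3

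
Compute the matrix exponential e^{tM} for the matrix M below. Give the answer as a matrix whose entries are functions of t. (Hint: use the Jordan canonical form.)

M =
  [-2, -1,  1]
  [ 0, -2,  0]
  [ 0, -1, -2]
e^{tM} =
  [exp(-2*t), -t^2*exp(-2*t)/2 - t*exp(-2*t), t*exp(-2*t)]
  [0, exp(-2*t), 0]
  [0, -t*exp(-2*t), exp(-2*t)]

Strategy: write M = P · J · P⁻¹ where J is a Jordan canonical form, so e^{tM} = P · e^{tJ} · P⁻¹, and e^{tJ} can be computed block-by-block.

M has Jordan form
J =
  [-2,  1,  0]
  [ 0, -2,  1]
  [ 0,  0, -2]
(up to reordering of blocks).

Per-block formulas:
  For a 3×3 Jordan block J_3(-2): exp(t · J_3(-2)) = e^(-2t)·(I + t·N + (t^2/2)·N^2), where N is the 3×3 nilpotent shift.

After assembling e^{tJ} and conjugating by P, we get:

e^{tM} =
  [exp(-2*t), -t^2*exp(-2*t)/2 - t*exp(-2*t), t*exp(-2*t)]
  [0, exp(-2*t), 0]
  [0, -t*exp(-2*t), exp(-2*t)]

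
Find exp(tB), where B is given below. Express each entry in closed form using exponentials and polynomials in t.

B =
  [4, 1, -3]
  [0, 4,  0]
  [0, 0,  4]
e^{tB} =
  [exp(4*t), t*exp(4*t), -3*t*exp(4*t)]
  [0, exp(4*t), 0]
  [0, 0, exp(4*t)]

Strategy: write B = P · J · P⁻¹ where J is a Jordan canonical form, so e^{tB} = P · e^{tJ} · P⁻¹, and e^{tJ} can be computed block-by-block.

B has Jordan form
J =
  [4, 1, 0]
  [0, 4, 0]
  [0, 0, 4]
(up to reordering of blocks).

Per-block formulas:
  For a 2×2 Jordan block J_2(4): exp(t · J_2(4)) = e^(4t)·(I + t·N), where N is the 2×2 nilpotent shift.
  For a 1×1 block at λ = 4: exp(t · [4]) = [e^(4t)].

After assembling e^{tJ} and conjugating by P, we get:

e^{tB} =
  [exp(4*t), t*exp(4*t), -3*t*exp(4*t)]
  [0, exp(4*t), 0]
  [0, 0, exp(4*t)]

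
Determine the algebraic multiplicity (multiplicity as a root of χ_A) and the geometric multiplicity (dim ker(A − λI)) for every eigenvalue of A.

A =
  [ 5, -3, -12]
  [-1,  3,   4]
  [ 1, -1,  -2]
λ = 2: alg = 3, geom = 2

Step 1 — factor the characteristic polynomial to read off the algebraic multiplicities:
  χ_A(x) = (x - 2)^3

Step 2 — compute geometric multiplicities via the rank-nullity identity g(λ) = n − rank(A − λI):
  rank(A − (2)·I) = 1, so dim ker(A − (2)·I) = n − 1 = 2

Summary:
  λ = 2: algebraic multiplicity = 3, geometric multiplicity = 2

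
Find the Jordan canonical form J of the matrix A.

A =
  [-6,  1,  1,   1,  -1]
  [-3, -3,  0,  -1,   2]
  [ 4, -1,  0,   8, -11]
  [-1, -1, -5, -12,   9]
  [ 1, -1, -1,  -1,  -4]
J_2(-5) ⊕ J_2(-5) ⊕ J_1(-5)

The characteristic polynomial is
  det(x·I − A) = x^5 + 25*x^4 + 250*x^3 + 1250*x^2 + 3125*x + 3125 = (x + 5)^5

Eigenvalues and multiplicities (the geometric multiplicity of λ is n − rank(A − λI), which equals the number of Jordan blocks for λ):
  λ = -5: algebraic multiplicity = 5, geometric multiplicity = 3

Determining the block sizes for each eigenvalue:
  λ = -5: with am = 5 and gm = 3, the partition is not yet determined (e.g. several partitions of 5 into 3 parts exist). Let N = A − (-5)·I. Computing rank(N^1) = 2, rank(N^2) = 0; the number of blocks of size ≥ j is rank(N^{j−1}) − rank(N^j), giving [3, 2]. So we have 2 block(s) of size 2, 1 block(s) of size 1 → block sizes [2, 2, 1]

Assembling the blocks gives a Jordan form
J =
  [-5,  1,  0,  0,  0]
  [ 0, -5,  0,  0,  0]
  [ 0,  0, -5,  1,  0]
  [ 0,  0,  0, -5,  0]
  [ 0,  0,  0,  0, -5]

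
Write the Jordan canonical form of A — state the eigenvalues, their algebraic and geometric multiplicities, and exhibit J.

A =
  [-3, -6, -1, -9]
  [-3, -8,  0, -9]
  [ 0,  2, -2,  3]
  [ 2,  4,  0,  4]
J_1(-3) ⊕ J_3(-2)

The characteristic polynomial is
  det(x·I − A) = x^4 + 9*x^3 + 30*x^2 + 44*x + 24 = (x + 2)^3*(x + 3)

Eigenvalues and multiplicities (the geometric multiplicity of λ is n − rank(A − λI), which equals the number of Jordan blocks for λ):
  λ = -3: algebraic multiplicity = 1, geometric multiplicity = 1
  λ = -2: algebraic multiplicity = 3, geometric multiplicity = 1

Determining the block sizes for each eigenvalue:
  λ = -3: one block (gm = 1), so the single block has size am = 1 → block sizes [1]
  λ = -2: one block (gm = 1), so the single block has size am = 3 → block sizes [3]

Assembling the blocks gives a Jordan form
J =
  [-3,  0,  0,  0]
  [ 0, -2,  1,  0]
  [ 0,  0, -2,  1]
  [ 0,  0,  0, -2]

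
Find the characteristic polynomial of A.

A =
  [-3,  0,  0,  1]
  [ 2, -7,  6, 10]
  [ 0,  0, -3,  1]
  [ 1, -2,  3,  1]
x^4 + 12*x^3 + 54*x^2 + 108*x + 81

Expanding det(x·I − A) (e.g. by cofactor expansion or by noting that A is similar to its Jordan form J, which has the same characteristic polynomial as A) gives
  χ_A(x) = x^4 + 12*x^3 + 54*x^2 + 108*x + 81
which factors as (x + 3)^4. The eigenvalues (with algebraic multiplicities) are λ = -3 with multiplicity 4.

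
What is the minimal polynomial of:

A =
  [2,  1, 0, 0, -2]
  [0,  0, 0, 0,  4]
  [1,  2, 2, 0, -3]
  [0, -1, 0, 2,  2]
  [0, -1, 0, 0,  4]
x^2 - 4*x + 4

The characteristic polynomial is χ_A(x) = (x - 2)^5, so the eigenvalues are known. The minimal polynomial is
  m_A(x) = Π_λ (x − λ)^{k_λ}
where k_λ is the size of the *largest* Jordan block for λ (equivalently, the smallest k with (A − λI)^k v = 0 for every generalised eigenvector v of λ).

  λ = 2: largest Jordan block has size 2, contributing (x − 2)^2

So m_A(x) = (x - 2)^2 = x^2 - 4*x + 4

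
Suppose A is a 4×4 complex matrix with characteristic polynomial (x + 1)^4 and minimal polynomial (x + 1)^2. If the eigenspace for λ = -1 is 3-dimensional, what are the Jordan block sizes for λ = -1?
Block sizes for λ = -1: [2, 1, 1]

Step 1 — from the characteristic polynomial, algebraic multiplicity of λ = -1 is 4. From dim ker(A − (-1)·I) = 3, there are exactly 3 Jordan blocks for λ = -1.
Step 2 — from the minimal polynomial, the factor (x + 1)^2 tells us the largest block for λ = -1 has size 2.
Step 3 — with total size 4, 3 blocks, and largest block 2, the block sizes (in nonincreasing order) are [2, 1, 1].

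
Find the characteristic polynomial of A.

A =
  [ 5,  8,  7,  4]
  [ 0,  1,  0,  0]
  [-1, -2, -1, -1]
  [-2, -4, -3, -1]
x^4 - 4*x^3 + 6*x^2 - 4*x + 1

Expanding det(x·I − A) (e.g. by cofactor expansion or by noting that A is similar to its Jordan form J, which has the same characteristic polynomial as A) gives
  χ_A(x) = x^4 - 4*x^3 + 6*x^2 - 4*x + 1
which factors as (x - 1)^4. The eigenvalues (with algebraic multiplicities) are λ = 1 with multiplicity 4.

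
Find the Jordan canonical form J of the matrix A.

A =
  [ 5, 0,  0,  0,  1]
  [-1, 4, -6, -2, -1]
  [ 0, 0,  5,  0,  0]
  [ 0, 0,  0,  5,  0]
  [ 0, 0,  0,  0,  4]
J_1(4) ⊕ J_1(4) ⊕ J_1(5) ⊕ J_1(5) ⊕ J_1(5)

The characteristic polynomial is
  det(x·I − A) = x^5 - 23*x^4 + 211*x^3 - 965*x^2 + 2200*x - 2000 = (x - 5)^3*(x - 4)^2

Eigenvalues and multiplicities (the geometric multiplicity of λ is n − rank(A − λI), which equals the number of Jordan blocks for λ):
  λ = 4: algebraic multiplicity = 2, geometric multiplicity = 2
  λ = 5: algebraic multiplicity = 3, geometric multiplicity = 3

Determining the block sizes for each eigenvalue:
  λ = 4: gm = am = 2, so every block has size 1 → block sizes [1, 1]
  λ = 5: gm = am = 3, so every block has size 1 → block sizes [1, 1, 1]

Assembling the blocks gives a Jordan form
J =
  [4, 0, 0, 0, 0]
  [0, 4, 0, 0, 0]
  [0, 0, 5, 0, 0]
  [0, 0, 0, 5, 0]
  [0, 0, 0, 0, 5]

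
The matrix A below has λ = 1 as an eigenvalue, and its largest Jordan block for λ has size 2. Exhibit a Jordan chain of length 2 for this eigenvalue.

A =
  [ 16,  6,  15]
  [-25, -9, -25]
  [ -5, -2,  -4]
A Jordan chain for λ = 1 of length 2:
v_1 = (15, -25, -5)ᵀ
v_2 = (1, 0, 0)ᵀ

Let N = A − (1)·I. We want v_2 with N^2 v_2 = 0 but N^1 v_2 ≠ 0; then v_{j-1} := N · v_j for j = 2, …, 2.

Pick v_2 = (1, 0, 0)ᵀ.
Then v_1 = N · v_2 = (15, -25, -5)ᵀ.

Sanity check: (A − (1)·I) v_1 = (0, 0, 0)ᵀ = 0. ✓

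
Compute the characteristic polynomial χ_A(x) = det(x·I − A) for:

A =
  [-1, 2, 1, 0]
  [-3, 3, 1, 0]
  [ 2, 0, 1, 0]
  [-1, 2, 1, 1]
x^4 - 4*x^3 + 6*x^2 - 4*x + 1

Expanding det(x·I − A) (e.g. by cofactor expansion or by noting that A is similar to its Jordan form J, which has the same characteristic polynomial as A) gives
  χ_A(x) = x^4 - 4*x^3 + 6*x^2 - 4*x + 1
which factors as (x - 1)^4. The eigenvalues (with algebraic multiplicities) are λ = 1 with multiplicity 4.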